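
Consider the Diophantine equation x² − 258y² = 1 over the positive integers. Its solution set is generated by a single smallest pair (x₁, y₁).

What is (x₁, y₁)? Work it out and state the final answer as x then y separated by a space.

257 16

√258 = [16; 16,32, …], period ℓ=2 (even) → k=1
k=0  a_k=16  p_k/q_k = 16/1
k=1  a_k=16  p_k/q_k = 257/16
→ (257, 16).  Check: 257²=66049, 258·16²=66048, difference 1.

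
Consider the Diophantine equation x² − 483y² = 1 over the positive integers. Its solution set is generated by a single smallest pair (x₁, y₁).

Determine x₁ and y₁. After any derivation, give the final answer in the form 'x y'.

√483 → a₀=21, period (1,42); ℓ=2 even so k=1
i=0: a=21 ⇒ p=21, q=1
i=1: a=1 ⇒ p=22, q=1
→ (22, 1).  Check: 22²=484, 483·1²=483, difference 1.

22 1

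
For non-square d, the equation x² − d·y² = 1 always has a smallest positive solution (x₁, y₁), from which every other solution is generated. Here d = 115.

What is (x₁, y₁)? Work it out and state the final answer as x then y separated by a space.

[10; 1,2,1,1,1,1,1,2,1,20] for √115; ℓ=10 ⇒ convergent index 9
i=0: a=10 ⇒ p=10, q=1
i=1: a=1 ⇒ p=11, q=1
i=2: a=2 ⇒ p=32, q=3
i=3: a=1 ⇒ p=43, q=4
i=4: a=1 ⇒ p=75, q=7
i=5: a=1 ⇒ p=118, q=11
i=6: a=1 ⇒ p=193, q=18
i=7: a=1 ⇒ p=311, q=29
i=8: a=2 ⇒ p=815, q=76
i=9: a=1 ⇒ p=1126, q=105
(x₁, y₁) = (1126, 105);  1126² − 115·105² = 1 ✓

1126 105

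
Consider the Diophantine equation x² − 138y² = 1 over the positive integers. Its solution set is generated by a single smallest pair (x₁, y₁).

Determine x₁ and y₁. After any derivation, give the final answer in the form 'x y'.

47 4

d=138: √d = [11; 1,2,1,22] (ℓ=4, even), read p_3/q_3
step 0: (11, 1)  from 11·(1,0) + (0,1)
…
step 2: (35, 3)  from 2·(12,1) + (11,1)
step 3: (47, 4)  from 1·(35,3) + (12,1)
→ (47, 4).  Check: 47²=2209, 138·4²=2208, difference 1.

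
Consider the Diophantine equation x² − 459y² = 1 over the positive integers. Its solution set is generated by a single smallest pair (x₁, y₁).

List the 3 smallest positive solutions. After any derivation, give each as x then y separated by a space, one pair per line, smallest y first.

499850 23331
499700044999 23324000700
499550134985000450 23317003499766669

√459 → a₀=21, period (2,2,1,4,21,4,1,2,2,42); ℓ=10 even so k=9
step 0: (21, 1)  from 21·(1,0) + (0,1)
…
step 2: (107, 5)  from 2·(43,2) + (21,1)
…
step 5: (14997, 700)  from 21·(707,33) + (150,7)
…
step 8: (212079, 9899)  from 2·(75692,3533) + (60695,2833)
step 9: (499850, 23331)  from 2·(212079,9899) + (75692,3533)
(x₁, y₁) = (499850, 23331);  499850² − 459·23331² = 1 ✓
(499850+23331√459)^2 = 499700044999 + 23324000700√459
(499850+23331√459)^3 = 499550134985000450 + 23317003499766669√459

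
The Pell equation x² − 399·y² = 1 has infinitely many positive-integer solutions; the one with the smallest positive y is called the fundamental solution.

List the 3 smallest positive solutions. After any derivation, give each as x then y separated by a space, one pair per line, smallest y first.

√399 = [19; 1,38, …], period ℓ=2 (even) → k=1
k=0  a_k=19  p_k/q_k = 19/1
k=1  a_k=1  p_k/q_k = 20/1
(x₁, y₁) = (20, 1);  20² − 399·1² = 1 ✓
(20+1√399)^2 = 799 + 40√399
(20+1√399)^3 = 31940 + 1599√399

20 1
799 40
31940 1599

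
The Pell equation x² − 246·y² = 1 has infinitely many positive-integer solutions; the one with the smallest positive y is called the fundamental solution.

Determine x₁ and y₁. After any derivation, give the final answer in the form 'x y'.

d=246: √d = [15; 1,2,5,1,14,1,5,2,1,30] (ℓ=10, even), read p_9/q_9
k=0  a_k=15  p_k/q_k = 15/1
k=1  a_k=1  p_k/q_k = 16/1
k=2  a_k=2  p_k/q_k = 47/3
k=3  a_k=5  p_k/q_k = 251/16
k=4  a_k=1  p_k/q_k = 298/19
k=5  a_k=14  p_k/q_k = 4423/282
k=6  a_k=1  p_k/q_k = 4721/301
k=7  a_k=5  p_k/q_k = 28028/1787
k=8  a_k=2  p_k/q_k = 60777/3875
k=9  a_k=1  p_k/q_k = 88805/5662
fundamental: x₁=88805, y₁=5662  (since 7886328025 − 246·32058244 = 1)

88805 5662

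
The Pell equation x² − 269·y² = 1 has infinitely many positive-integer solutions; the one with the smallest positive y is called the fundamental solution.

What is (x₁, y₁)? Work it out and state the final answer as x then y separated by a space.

13449 820

[16; 2,2,32] for √269; ℓ=3 ⇒ convergent index 5
a_0=16:  p_0=16·1+0=16,  q_0=16·0+1=1
a_1=2:  p_1=2·16+1=33,  q_1=2·1+0=2
a_2=2:  p_2=2·33+16=82,  q_2=2·2+1=5
a_3=32:  p_3=32·82+33=2657,  q_3=32·5+2=162
a_4=2:  p_4=2·2657+82=5396,  q_4=2·162+5=329
a_5=2:  p_5=2·5396+2657=13449,  q_5=2·329+162=820
→ (13449, 820).  Check: 13449²=180875601, 269·820²=180875600, difference 1.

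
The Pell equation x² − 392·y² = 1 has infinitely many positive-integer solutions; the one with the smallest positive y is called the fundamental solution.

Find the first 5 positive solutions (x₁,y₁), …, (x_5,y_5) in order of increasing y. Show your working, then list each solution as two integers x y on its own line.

d=392: √d = [19; 1,3,1,38] (ℓ=4, even), read p_3/q_3
step 0: (19, 1)  from 19·(1,0) + (0,1)
step 1: (20, 1)  from 1·(19,1) + (1,0)
step 2: (79, 4)  from 3·(20,1) + (19,1)
step 3: (99, 5)  from 1·(79,4) + (20,1)
(x₁, y₁) = (99, 5);  99² − 392·5² = 1 ✓
n=2: (99,5)∘(99,5) = (99·99+392·5·5, 99·5+5·99) = (19601,990)
n=3: (19601,990)∘(99,5) = (99·19601+392·5·990, 99·990+5·19601) = (3880899,196015)
n=4: (3880899,196015)∘(99,5) = (99·3880899+392·5·196015, 99·196015+5·3880899) = (768398401,38809980)
n=5: (768398401,38809980)∘(99,5) = (99·768398401+392·5·38809980, 99·38809980+5·768398401) = (152139002499,7684180025)

99 5
19601 990
3880899 196015
768398401 38809980
152139002499 7684180025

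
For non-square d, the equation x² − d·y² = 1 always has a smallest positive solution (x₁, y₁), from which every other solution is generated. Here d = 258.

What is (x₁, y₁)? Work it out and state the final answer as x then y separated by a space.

√258 → a₀=16, period (16,32); ℓ=2 even so k=1
a_0=16:  p_0=16·1+0=16,  q_0=16·0+1=1
a_1=16:  p_1=16·16+1=257,  q_1=16·1+0=16
(x₁, y₁) = (257, 16);  257² − 258·16² = 1 ✓

257 16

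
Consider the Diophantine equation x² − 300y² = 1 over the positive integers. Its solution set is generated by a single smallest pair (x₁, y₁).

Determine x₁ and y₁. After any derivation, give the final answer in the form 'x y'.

1351 78

d=300: √d = [17; 3,8,3,34] (ℓ=4, even), read p_3/q_3
step 0: (17, 1)  from 17·(1,0) + (0,1)
step 1: (52, 3)  from 3·(17,1) + (1,0)
step 2: (433, 25)  from 8·(52,3) + (17,1)
step 3: (1351, 78)  from 3·(433,25) + (52,3)
(x₁, y₁) = (1351, 78);  1351² − 300·78² = 1 ✓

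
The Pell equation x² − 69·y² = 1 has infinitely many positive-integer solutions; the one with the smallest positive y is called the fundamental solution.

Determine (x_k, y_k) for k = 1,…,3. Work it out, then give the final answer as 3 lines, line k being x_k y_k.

7775 936
120901249 14554800
1880014414175 226327139064

√69 = [8; 3,3,1,4,1,3,3,16, …], period ℓ=8 (even) → k=7
a_0=8:  p_0=8·1+0=8,  q_0=8·0+1=1
a_1=3:  p_1=3·8+1=25,  q_1=3·1+0=3
a_2=3:  p_2=3·25+8=83,  q_2=3·3+1=10
…
a_4=4:  p_4=4·108+83=515,  q_4=4·13+10=62
a_5=1:  p_5=1·515+108=623,  q_5=1·62+13=75
a_6=3:  p_6=3·623+515=2384,  q_6=3·75+62=287
a_7=3:  p_7=3·2384+623=7775,  q_7=3·287+75=936
→ (7775, 936).  Check: 7775²=60450625, 69·936²=60450624, difference 1.
(7775+936√69)^2 = 120901249 + 14554800√69
(7775+936√69)^3 = 1880014414175 + 226327139064√69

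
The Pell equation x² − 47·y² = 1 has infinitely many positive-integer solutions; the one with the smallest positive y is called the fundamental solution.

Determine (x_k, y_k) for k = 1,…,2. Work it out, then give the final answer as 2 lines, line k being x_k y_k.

48 7
4607 672

[6; 1,5,1,12] for √47; ℓ=4 ⇒ convergent index 3
step 0: (6, 1)  from 6·(1,0) + (0,1)
step 1: (7, 1)  from 1·(6,1) + (1,0)
step 2: (41, 6)  from 5·(7,1) + (6,1)
step 3: (48, 7)  from 1·(41,6) + (7,1)
fundamental: x₁=48, y₁=7  (since 2304 − 47·49 = 1)
n=2: (48,7)∘(48,7) = (48·48+47·7·7, 48·7+7·48) = (4607,672)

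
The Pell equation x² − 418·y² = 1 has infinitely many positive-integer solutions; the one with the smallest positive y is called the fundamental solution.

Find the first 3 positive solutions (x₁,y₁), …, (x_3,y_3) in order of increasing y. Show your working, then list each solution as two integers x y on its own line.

√418 → a₀=20, period (2,4,20,4,2,40); ℓ=6 even so k=5
k=0  a_k=20  p_k/q_k = 20/1
k=1  a_k=2  p_k/q_k = 41/2
…
k=4  a_k=4  p_k/q_k = 15068/737
k=5  a_k=2  p_k/q_k = 33857/1656
fundamental: x₁=33857, y₁=1656  (since 1146296449 − 418·2742336 = 1)
(33857+1656√418)^2 = 2292592897 + 112134384√418
(33857+1656√418)^3 = 155240635393601 + 7593067676520√418

33857 1656
2292592897 112134384
155240635393601 7593067676520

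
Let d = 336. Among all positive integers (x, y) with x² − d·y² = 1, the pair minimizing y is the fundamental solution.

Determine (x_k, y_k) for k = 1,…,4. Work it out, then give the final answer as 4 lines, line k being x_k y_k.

√336 = [18; 3,36, …], period ℓ=2 (even) → k=1
k=0  a_k=18  p_k/q_k = 18/1
k=1  a_k=3  p_k/q_k = 55/3
(x₁, y₁) = (55, 3);  55² − 336·3² = 1 ✓
(55+3√336)^2 = 6049 + 330√336
(55+3√336)^3 = 665335 + 36297√336
(55+3√336)^4 = 73180801 + 3992340√336

55 3
6049 330
665335 36297
73180801 3992340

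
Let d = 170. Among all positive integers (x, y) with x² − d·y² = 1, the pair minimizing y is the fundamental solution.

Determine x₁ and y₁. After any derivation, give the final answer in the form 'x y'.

339 26

√170 = [13; 26, …], period ℓ=1 (odd) → k=1
a_0=13:  p_0=13·1+0=13,  q_0=13·0+1=1
a_1=26:  p_1=26·13+1=339,  q_1=26·1+0=26
→ (339, 26).  Check: 339²=114921, 170·26²=114920, difference 1.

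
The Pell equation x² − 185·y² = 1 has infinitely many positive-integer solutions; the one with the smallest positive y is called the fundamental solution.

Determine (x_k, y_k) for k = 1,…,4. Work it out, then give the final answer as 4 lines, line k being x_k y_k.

[13; 1,1,1,1,26] for √185; ℓ=5 ⇒ convergent index 9
i=0: a=13 ⇒ p=13, q=1
i=1: a=1 ⇒ p=14, q=1
i=2: a=1 ⇒ p=27, q=2
…
i=4: a=1 ⇒ p=68, q=5
…
i=6: a=1 ⇒ p=1877, q=138
i=7: a=1 ⇒ p=3686, q=271
i=8: a=1 ⇒ p=5563, q=409
i=9: a=1 ⇒ p=9249, q=680
(x₁, y₁) = (9249, 680);  9249² − 185·680² = 1 ✓
k=2:  x_2 = 9249·9249+185·680·680 = 171088001,  y_2 = 9249·680+680·9249 = 12578640
k=3:  x_3 = 9249·171088001+185·680·12578640 = 3164785833249,  y_3 = 9249·12578640+680·171088001 = 232679682040
k=4:  x_4 = 9249·3164785833249+185·680·232679682040 = 58542208172352001,  y_4 = 9249·232679682040+680·3164785833249 = 4304108745797280

9249 680
171088001 12578640
3164785833249 232679682040
58542208172352001 4304108745797280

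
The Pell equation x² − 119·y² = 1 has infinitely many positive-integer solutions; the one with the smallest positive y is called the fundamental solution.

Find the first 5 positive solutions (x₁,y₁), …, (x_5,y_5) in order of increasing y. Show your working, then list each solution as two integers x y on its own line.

√119 = [10; 1,9,1,20, …], period ℓ=4 (even) → k=3
a_0=10:  p_0=10·1+0=10,  q_0=10·0+1=1
…
a_2=9:  p_2=9·11+10=109,  q_2=9·1+1=10
a_3=1:  p_3=1·109+11=120,  q_3=1·10+1=11
→ (120, 11).  Check: 120²=14400, 119·11²=14399, difference 1.
n=2: (120,11)∘(120,11) = (120·120+119·11·11, 120·11+11·120) = (28799,2640)
n=3: (28799,2640)∘(120,11) = (120·28799+119·11·2640, 120·2640+11·28799) = (6911640,633589)
n=4: (6911640,633589)∘(120,11) = (120·6911640+119·11·633589, 120·633589+11·6911640) = (1658764801,152058720)
n=5: (1658764801,152058720)∘(120,11) = (120·1658764801+119·11·152058720, 120·152058720+11·1658764801) = (398096640600,36493459211)

120 11
28799 2640
6911640 633589
1658764801 152058720
398096640600 36493459211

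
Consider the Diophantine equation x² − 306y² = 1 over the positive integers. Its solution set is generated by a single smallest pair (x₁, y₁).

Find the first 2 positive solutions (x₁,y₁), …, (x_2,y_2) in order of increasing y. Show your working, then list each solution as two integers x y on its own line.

35 2
2449 140

√306 = [17; 2,34, …], period ℓ=2 (even) → k=1
i=0: a=17 ⇒ p=17, q=1
i=1: a=2 ⇒ p=35, q=2
fundamental: x₁=35, y₁=2  (since 1225 − 306·4 = 1)
(x_2, y_2) = (35·35 + 306·2·2, 35·2 + 2·35) = (2449, 140)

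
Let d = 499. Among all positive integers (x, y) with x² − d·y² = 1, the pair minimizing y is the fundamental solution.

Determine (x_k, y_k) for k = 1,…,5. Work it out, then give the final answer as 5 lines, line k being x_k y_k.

d=499: √d = [22; 2,1,21,1,2,44] (ℓ=6, even), read p_5/q_5
i=0: a=22 ⇒ p=22, q=1
…
i=2: a=1 ⇒ p=67, q=3
i=3: a=21 ⇒ p=1452, q=65
i=4: a=1 ⇒ p=1519, q=68
i=5: a=2 ⇒ p=4490, q=201
→ (4490, 201).  Check: 4490²=20160100, 499·201²=20160099, difference 1.
(x_2, y_2) = (4490·4490 + 499·201·201, 4490·201 + 201·4490) = (40320199, 1804980)
(x_3, y_3) = (4490·40320199 + 499·201·1804980, 4490·1804980 + 201·40320199) = (362075382530, 16208720199)
(x_4, y_4) = (4490·362075382530 + 499·201·16208720199, 4490·16208720199 + 201·362075382530) = (3251436894799201, 145554305582040)
(x_5, y_5) = (4490·3251436894799201 + 499·201·145554305582040, 4490·145554305582040 + 201·3251436894799201) = (29197902953221442450, 1307077647917999001)

4490 201
40320199 1804980
362075382530 16208720199
3251436894799201 145554305582040
29197902953221442450 1307077647917999001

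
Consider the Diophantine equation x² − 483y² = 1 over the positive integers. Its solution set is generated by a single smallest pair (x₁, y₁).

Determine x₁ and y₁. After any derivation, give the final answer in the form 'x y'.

22 1

d=483: √d = [21; 1,42] (ℓ=2, even), read p_1/q_1
step 0: (21, 1)  from 21·(1,0) + (0,1)
step 1: (22, 1)  from 1·(21,1) + (1,0)
fundamental: x₁=22, y₁=1  (since 484 − 483·1 = 1)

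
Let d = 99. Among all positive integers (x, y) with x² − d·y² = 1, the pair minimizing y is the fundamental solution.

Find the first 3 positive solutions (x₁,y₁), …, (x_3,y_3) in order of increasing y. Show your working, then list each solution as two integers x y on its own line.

10 1
199 20
3970 399

[9; 1,18] for √99; ℓ=2 ⇒ convergent index 1
i=0: a=9 ⇒ p=9, q=1
i=1: a=1 ⇒ p=10, q=1
(x₁, y₁) = (10, 1);  10² − 99·1² = 1 ✓
k=2:  x_2 = 10·10+99·1·1 = 199,  y_2 = 10·1+1·10 = 20
k=3:  x_3 = 10·199+99·1·20 = 3970,  y_3 = 10·20+1·199 = 399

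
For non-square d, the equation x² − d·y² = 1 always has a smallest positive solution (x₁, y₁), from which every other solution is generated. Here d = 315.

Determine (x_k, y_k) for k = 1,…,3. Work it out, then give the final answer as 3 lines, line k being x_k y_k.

√315 = [17; 1,2,1,34, …], period ℓ=4 (even) → k=3
k=0  a_k=17  p_k/q_k = 17/1
k=1  a_k=1  p_k/q_k = 18/1
k=2  a_k=2  p_k/q_k = 53/3
k=3  a_k=1  p_k/q_k = 71/4
fundamental: x₁=71, y₁=4  (since 5041 − 315·16 = 1)
n=2: (71,4)∘(71,4) = (71·71+315·4·4, 71·4+4·71) = (10081,568)
n=3: (10081,568)∘(71,4) = (71·10081+315·4·568, 71·568+4·10081) = (1431431,80652)

71 4
10081 568
1431431 80652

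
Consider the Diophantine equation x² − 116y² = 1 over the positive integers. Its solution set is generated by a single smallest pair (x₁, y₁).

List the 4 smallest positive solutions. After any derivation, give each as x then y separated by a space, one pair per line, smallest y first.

d=116: √d = [10; 1,3,2,1,4,1,2,3,1,20] (ℓ=10, even), read p_9/q_9
i=0: a=10 ⇒ p=10, q=1
…
i=5: a=4 ⇒ p=657, q=61
i=6: a=1 ⇒ p=797, q=74
…
i=8: a=3 ⇒ p=7550, q=701
i=9: a=1 ⇒ p=9801, q=910
fundamental: x₁=9801, y₁=910  (since 96059601 − 116·828100 = 1)
n=2: (9801,910)∘(9801,910) = (9801·9801+116·910·910, 9801·910+910·9801) = (192119201,17837820)
n=3: (192119201,17837820)∘(9801,910) = (9801·192119201+116·910·17837820, 9801·17837820+910·192119201) = (3765920568201,349656946730)
n=4: (3765920568201,349656946730)∘(9801,910) = (9801·3765920568201+116·910·349656946730, 9801·349656946730+910·3765920568201) = (73819574785756801,6853975451963640)

9801 910
192119201 17837820
3765920568201 349656946730
73819574785756801 6853975451963640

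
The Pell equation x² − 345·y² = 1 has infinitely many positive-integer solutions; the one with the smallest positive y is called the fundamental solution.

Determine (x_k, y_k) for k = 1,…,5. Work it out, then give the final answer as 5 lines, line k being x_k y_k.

6761 364
91422241 4922008
1236211536041 66555391812
16716052298924161 899962003159856
226034457949840969001 12169286140172181020

[18; 1,1,2,1,6,1,2,1,1,36] for √345; ℓ=10 ⇒ convergent index 9
a_0=18:  p_0=18·1+0=18,  q_0=18·0+1=1
a_1=1:  p_1=1·18+1=19,  q_1=1·1+0=1
…
a_3=2:  p_3=2·37+19=93,  q_3=2·2+1=5
…
a_5=6:  p_5=6·130+93=873,  q_5=6·7+5=47
…
a_8=1:  p_8=1·2879+1003=3882,  q_8=1·155+54=209
a_9=1:  p_9=1·3882+2879=6761,  q_9=1·209+155=364
fundamental: x₁=6761, y₁=364  (since 45711121 − 345·132496 = 1)
(x_2, y_2) = (6761·6761 + 345·364·364, 6761·364 + 364·6761) = (91422241, 4922008)
(x_3, y_3) = (6761·91422241 + 345·364·4922008, 6761·4922008 + 364·91422241) = (1236211536041, 66555391812)
(x_4, y_4) = (6761·1236211536041 + 345·364·66555391812, 6761·66555391812 + 364·1236211536041) = (16716052298924161, 899962003159856)
(x_5, y_5) = (6761·16716052298924161 + 345·364·899962003159856, 6761·899962003159856 + 364·16716052298924161) = (226034457949840969001, 12169286140172181020)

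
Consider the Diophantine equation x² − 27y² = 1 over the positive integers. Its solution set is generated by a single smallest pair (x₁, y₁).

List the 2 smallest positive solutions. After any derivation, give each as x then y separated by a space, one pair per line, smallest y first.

26 5
1351 260

d=27: √d = [5; 5,10] (ℓ=2, even), read p_1/q_1
a_0=5:  p_0=5·1+0=5,  q_0=5·0+1=1
a_1=5:  p_1=5·5+1=26,  q_1=5·1+0=5
→ (26, 5).  Check: 26²=676, 27·5²=675, difference 1.
k=2:  x_2 = 26·26+27·5·5 = 1351,  y_2 = 26·5+5·26 = 260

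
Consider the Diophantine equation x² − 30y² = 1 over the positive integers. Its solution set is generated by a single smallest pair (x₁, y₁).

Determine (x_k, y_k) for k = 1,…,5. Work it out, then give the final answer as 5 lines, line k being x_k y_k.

11 2
241 44
5291 966
116161 21208
2550251 465610

√30 = [5; 2,10, …], period ℓ=2 (even) → k=1
step 0: (5, 1)  from 5·(1,0) + (0,1)
step 1: (11, 2)  from 2·(5,1) + (1,0)
fundamental: x₁=11, y₁=2  (since 121 − 30·4 = 1)
k=2:  x_2 = 11·11+30·2·2 = 241,  y_2 = 11·2+2·11 = 44
k=3:  x_3 = 11·241+30·2·44 = 5291,  y_3 = 11·44+2·241 = 966
k=4:  x_4 = 11·5291+30·2·966 = 116161,  y_4 = 11·966+2·5291 = 21208
k=5:  x_5 = 11·116161+30·2·21208 = 2550251,  y_5 = 11·21208+2·116161 = 465610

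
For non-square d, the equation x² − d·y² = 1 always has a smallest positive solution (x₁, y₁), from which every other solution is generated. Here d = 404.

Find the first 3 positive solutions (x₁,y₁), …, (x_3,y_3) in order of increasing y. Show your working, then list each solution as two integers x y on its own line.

√404 = [20; 10,40, …], period ℓ=2 (even) → k=1
i=0: a=20 ⇒ p=20, q=1
i=1: a=10 ⇒ p=201, q=10
(x₁, y₁) = (201, 10);  201² − 404·10² = 1 ✓
(201+10√404)^2 = 80801 + 4020√404
(201+10√404)^3 = 32481801 + 1616030√404

201 10
80801 4020
32481801 1616030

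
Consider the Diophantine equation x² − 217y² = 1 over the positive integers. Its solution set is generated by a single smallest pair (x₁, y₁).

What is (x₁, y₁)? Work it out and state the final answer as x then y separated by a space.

√217 = [14; 1,2,1,2,1,…,2,1,28, …], period ℓ=16 (even) → k=15
k=0  a_k=14  p_k/q_k = 14/1
…
k=2  a_k=2  p_k/q_k = 44/3
k=3  a_k=1  p_k/q_k = 59/4
…
k=5  a_k=1  p_k/q_k = 221/15
k=6  a_k=1  p_k/q_k = 383/26
k=7  a_k=9  p_k/q_k = 3668/249
k=8  a_k=4  p_k/q_k = 15055/1022
k=9  a_k=9  p_k/q_k = 139163/9447
k=10  a_k=1  p_k/q_k = 154218/10469
…
k=12  a_k=2  p_k/q_k = 740980/50301
…
k=14  a_k=2  p_k/q_k = 2809702/190735
k=15  a_k=1  p_k/q_k = 3844063/260952
(x₁, y₁) = (3844063, 260952);  3844063² − 217·260952² = 1 ✓

3844063 260952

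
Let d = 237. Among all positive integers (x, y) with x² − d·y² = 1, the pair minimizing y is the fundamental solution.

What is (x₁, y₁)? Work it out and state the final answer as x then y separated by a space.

228151 14820

√237 → a₀=15, period (2,1,1,7,10,7,1,1,2,30); ℓ=10 even so k=9
a_0=15:  p_0=15·1+0=15,  q_0=15·0+1=1
a_1=2:  p_1=2·15+1=31,  q_1=2·1+0=2
a_2=1:  p_2=1·31+15=46,  q_2=1·2+1=3
a_3=1:  p_3=1·46+31=77,  q_3=1·3+2=5
a_4=7:  p_4=7·77+46=585,  q_4=7·5+3=38
a_5=10:  p_5=10·585+77=5927,  q_5=10·38+5=385
…
a_8=1:  p_8=1·48001+42074=90075,  q_8=1·3118+2733=5851
a_9=2:  p_9=2·90075+48001=228151,  q_9=2·5851+3118=14820
(x₁, y₁) = (228151, 14820);  228151² − 237·14820² = 1 ✓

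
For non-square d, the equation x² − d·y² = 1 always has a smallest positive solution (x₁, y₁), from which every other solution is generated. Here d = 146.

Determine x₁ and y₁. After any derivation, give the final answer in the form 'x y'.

[12; 12,24] for √146; ℓ=2 ⇒ convergent index 1
i=0: a=12 ⇒ p=12, q=1
i=1: a=12 ⇒ p=145, q=12
(x₁, y₁) = (145, 12);  145² − 146·12² = 1 ✓

145 12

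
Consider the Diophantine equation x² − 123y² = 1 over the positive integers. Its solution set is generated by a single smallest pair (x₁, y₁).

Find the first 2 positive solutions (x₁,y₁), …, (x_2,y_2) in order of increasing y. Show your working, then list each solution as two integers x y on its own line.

122 11
29767 2684

d=123: √d = [11; 11,22] (ℓ=2, even), read p_1/q_1
a_0=11:  p_0=11·1+0=11,  q_0=11·0+1=1
a_1=11:  p_1=11·11+1=122,  q_1=11·1+0=11
→ (122, 11).  Check: 122²=14884, 123·11²=14883, difference 1.
(x_2, y_2) = (122·122 + 123·11·11, 122·11 + 11·122) = (29767, 2684)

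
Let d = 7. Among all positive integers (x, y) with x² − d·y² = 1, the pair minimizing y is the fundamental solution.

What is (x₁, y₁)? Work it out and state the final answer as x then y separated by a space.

8 3

[2; 1,1,1,4] for √7; ℓ=4 ⇒ convergent index 3
step 0: (2, 1)  from 2·(1,0) + (0,1)
…
step 2: (5, 2)  from 1·(3,1) + (2,1)
step 3: (8, 3)  from 1·(5,2) + (3,1)
fundamental: x₁=8, y₁=3  (since 64 − 7·9 = 1)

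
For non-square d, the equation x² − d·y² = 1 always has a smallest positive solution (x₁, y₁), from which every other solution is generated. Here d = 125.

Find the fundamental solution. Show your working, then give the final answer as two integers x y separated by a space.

930249 83204

√125 = [11; 5,1,1,5,22, …], period ℓ=5 (odd) → k=9
step 0: (11, 1)  from 11·(1,0) + (0,1)
step 1: (56, 5)  from 5·(11,1) + (1,0)
step 2: (67, 6)  from 1·(56,5) + (11,1)
step 3: (123, 11)  from 1·(67,6) + (56,5)
step 4: (682, 61)  from 5·(123,11) + (67,6)
step 5: (15127, 1353)  from 22·(682,61) + (123,11)
…
step 7: (91444, 8179)  from 1·(76317,6826) + (15127,1353)
step 8: (167761, 15005)  from 1·(91444,8179) + (76317,6826)
step 9: (930249, 83204)  from 5·(167761,15005) + (91444,8179)
→ (930249, 83204).  Check: 930249²=865363202001, 125·83204²=865363202000, difference 1.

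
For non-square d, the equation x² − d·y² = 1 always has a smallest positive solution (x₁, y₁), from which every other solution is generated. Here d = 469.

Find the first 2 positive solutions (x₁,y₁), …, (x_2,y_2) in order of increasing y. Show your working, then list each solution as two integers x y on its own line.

[21; 1,1,1,10,6,10,1,1,1,42] for √469; ℓ=10 ⇒ convergent index 9
k=0  a_k=21  p_k/q_k = 21/1
…
k=3  a_k=1  p_k/q_k = 65/3
k=4  a_k=10  p_k/q_k = 693/32
…
k=7  a_k=1  p_k/q_k = 47146/2177
k=8  a_k=1  p_k/q_k = 90069/4159
k=9  a_k=1  p_k/q_k = 137215/6336
(x₁, y₁) = (137215, 6336);  137215² − 469·6336² = 1 ✓
k=2:  x_2 = 137215·137215+469·6336·6336 = 37655912449,  y_2 = 137215·6336+6336·137215 = 1738788480

137215 6336
37655912449 1738788480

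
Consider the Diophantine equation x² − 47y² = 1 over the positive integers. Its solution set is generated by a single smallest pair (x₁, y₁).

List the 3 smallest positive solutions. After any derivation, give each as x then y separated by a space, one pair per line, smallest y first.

[6; 1,5,1,12] for √47; ℓ=4 ⇒ convergent index 3
k=0  a_k=6  p_k/q_k = 6/1
k=1  a_k=1  p_k/q_k = 7/1
k=2  a_k=5  p_k/q_k = 41/6
k=3  a_k=1  p_k/q_k = 48/7
(x₁, y₁) = (48, 7);  48² − 47·7² = 1 ✓
n=2: (48,7)∘(48,7) = (48·48+47·7·7, 48·7+7·48) = (4607,672)
n=3: (4607,672)∘(48,7) = (48·4607+47·7·672, 48·672+7·4607) = (442224,64505)

48 7
4607 672
442224 64505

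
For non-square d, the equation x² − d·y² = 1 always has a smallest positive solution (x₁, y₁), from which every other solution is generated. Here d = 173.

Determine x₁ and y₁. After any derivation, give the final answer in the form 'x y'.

√173 = [13; 6,1,1,6,26, …], period ℓ=5 (odd) → k=9
step 0: (13, 1)  from 13·(1,0) + (0,1)
step 1: (79, 6)  from 6·(13,1) + (1,0)
…
step 7: (205791, 15646)  from 1·(176552,13423) + (29239,2223)
step 8: (382343, 29069)  from 1·(205791,15646) + (176552,13423)
step 9: (2499849, 190060)  from 6·(382343,29069) + (205791,15646)
→ (2499849, 190060).  Check: 2499849²=6249245022801, 173·190060²=6249245022800, difference 1.

2499849 190060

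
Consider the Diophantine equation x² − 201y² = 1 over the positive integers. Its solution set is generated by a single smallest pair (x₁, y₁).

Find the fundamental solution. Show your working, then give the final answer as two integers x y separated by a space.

√201 → a₀=14, period (5,1,1,1,2,…,1,5,28); ℓ=14 even so k=13
k=0  a_k=14  p_k/q_k = 14/1
…
k=2  a_k=1  p_k/q_k = 85/6
…
k=10  a_k=1  p_k/q_k = 33317/2350
k=11  a_k=1  p_k/q_k = 58085/4097
k=12  a_k=1  p_k/q_k = 91402/6447
k=13  a_k=5  p_k/q_k = 515095/36332
→ (515095, 36332).  Check: 515095²=265322859025, 201·36332²=265322859024, difference 1.

515095 36332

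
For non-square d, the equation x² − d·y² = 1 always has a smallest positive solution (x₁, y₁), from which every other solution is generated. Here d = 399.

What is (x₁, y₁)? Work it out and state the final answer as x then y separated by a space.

√399 → a₀=19, period (1,38); ℓ=2 even so k=1
a_0=19:  p_0=19·1+0=19,  q_0=19·0+1=1
a_1=1:  p_1=1·19+1=20,  q_1=1·1+0=1
(x₁, y₁) = (20, 1);  20² − 399·1² = 1 ✓

20 1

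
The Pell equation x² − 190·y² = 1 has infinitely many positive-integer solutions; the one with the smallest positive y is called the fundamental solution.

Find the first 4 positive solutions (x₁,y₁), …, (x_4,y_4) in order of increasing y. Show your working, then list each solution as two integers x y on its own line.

52021 3774
5412368881 392654508
563113683064981 40852560317562
58587473808034384321 4250382080167131096

√190 = [13; 1,3,1,1,1,…,3,1,26, …], period ℓ=14 (even) → k=13
step 0: (13, 1)  from 13·(1,0) + (0,1)
…
step 5: (193, 14)  from 1·(124,9) + (69,5)
…
step 10: (7085, 514)  from 1·(4149,301) + (2936,213)
step 11: (11234, 815)  from 1·(7085,514) + (4149,301)
step 12: (40787, 2959)  from 3·(11234,815) + (7085,514)
step 13: (52021, 3774)  from 1·(40787,2959) + (11234,815)
(x₁, y₁) = (52021, 3774);  52021² − 190·3774² = 1 ✓
(x_2, y_2) = (52021·52021 + 190·3774·3774, 52021·3774 + 3774·52021) = (5412368881, 392654508)
(x_3, y_3) = (52021·5412368881 + 190·3774·392654508, 52021·392654508 + 3774·5412368881) = (563113683064981, 40852560317562)
(x_4, y_4) = (52021·563113683064981 + 190·3774·40852560317562, 52021·40852560317562 + 3774·563113683064981) = (58587473808034384321, 4250382080167131096)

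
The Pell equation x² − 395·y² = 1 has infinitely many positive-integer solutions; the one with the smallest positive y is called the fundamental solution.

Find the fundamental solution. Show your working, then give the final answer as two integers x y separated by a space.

[19; 1,6,1,38] for √395; ℓ=4 ⇒ convergent index 3
step 0: (19, 1)  from 19·(1,0) + (0,1)
…
step 2: (139, 7)  from 6·(20,1) + (19,1)
step 3: (159, 8)  from 1·(139,7) + (20,1)
(x₁, y₁) = (159, 8);  159² − 395·8² = 1 ✓

159 8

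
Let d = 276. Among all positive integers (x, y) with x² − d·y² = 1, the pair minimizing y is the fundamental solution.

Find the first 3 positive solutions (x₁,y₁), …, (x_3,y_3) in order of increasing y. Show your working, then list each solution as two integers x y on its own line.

[16; 1,1,1,1,2,2,2,1,1,1,1,32] for √276; ℓ=12 ⇒ convergent index 11
i=0: a=16 ⇒ p=16, q=1
i=1: a=1 ⇒ p=17, q=1
i=2: a=1 ⇒ p=33, q=2
i=3: a=1 ⇒ p=50, q=3
i=4: a=1 ⇒ p=83, q=5
i=5: a=2 ⇒ p=216, q=13
i=6: a=2 ⇒ p=515, q=31
i=7: a=2 ⇒ p=1246, q=75
i=8: a=1 ⇒ p=1761, q=106
i=9: a=1 ⇒ p=3007, q=181
i=10: a=1 ⇒ p=4768, q=287
i=11: a=1 ⇒ p=7775, q=468
fundamental: x₁=7775, y₁=468  (since 60450625 − 276·219024 = 1)
n=2: (7775,468)∘(7775,468) = (7775·7775+276·468·468, 7775·468+468·7775) = (120901249,7277400)
n=3: (120901249,7277400)∘(7775,468) = (7775·120901249+276·468·7277400, 7775·7277400+468·120901249) = (1880014414175,113163569532)

7775 468
120901249 7277400
1880014414175 113163569532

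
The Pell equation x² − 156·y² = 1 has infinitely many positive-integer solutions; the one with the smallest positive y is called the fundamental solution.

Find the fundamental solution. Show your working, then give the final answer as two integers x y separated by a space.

25 2

√156 → a₀=12, period (2,24); ℓ=2 even so k=1
i=0: a=12 ⇒ p=12, q=1
i=1: a=2 ⇒ p=25, q=2
(x₁, y₁) = (25, 2);  25² − 156·2² = 1 ✓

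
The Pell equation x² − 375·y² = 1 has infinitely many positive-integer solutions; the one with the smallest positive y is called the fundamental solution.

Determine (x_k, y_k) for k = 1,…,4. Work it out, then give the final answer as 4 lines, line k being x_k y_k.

[19; 2,1,2,1,5,1,2,1,2,38] for √375; ℓ=10 ⇒ convergent index 9
i=0: a=19 ⇒ p=19, q=1
i=1: a=2 ⇒ p=39, q=2
…
i=3: a=2 ⇒ p=155, q=8
i=4: a=1 ⇒ p=213, q=11
i=5: a=5 ⇒ p=1220, q=63
…
i=7: a=2 ⇒ p=4086, q=211
i=8: a=1 ⇒ p=5519, q=285
i=9: a=2 ⇒ p=15124, q=781
(x₁, y₁) = (15124, 781);  15124² − 375·781² = 1 ✓
k=2:  x_2 = 15124·15124+375·781·781 = 457470751,  y_2 = 15124·781+781·15124 = 23623688
k=3:  x_3 = 15124·457470751+375·781·23623688 = 13837575261124,  y_3 = 15124·23623688+781·457470751 = 714569313843
k=4:  x_4 = 15124·13837575261124+375·781·714569313843 = 418558976041008001,  y_4 = 15124·714569313843+781·13837575261124 = 21614292581499376

15124 781
457470751 23623688
13837575261124 714569313843
418558976041008001 21614292581499376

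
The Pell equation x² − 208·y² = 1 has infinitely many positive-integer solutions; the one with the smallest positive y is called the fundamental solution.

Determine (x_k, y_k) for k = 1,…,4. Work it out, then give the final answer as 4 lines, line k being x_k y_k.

649 45
842401 58410
1093435849 75816135
1419278889601 98409284820

d=208: √d = [14; 2,2,1,2,2,28] (ℓ=6, even), read p_5/q_5
k=0  a_k=14  p_k/q_k = 14/1
k=1  a_k=2  p_k/q_k = 29/2
…
k=3  a_k=1  p_k/q_k = 101/7
k=4  a_k=2  p_k/q_k = 274/19
k=5  a_k=2  p_k/q_k = 649/45
(x₁, y₁) = (649, 45);  649² − 208·45² = 1 ✓
k=2:  x_2 = 649·649+208·45·45 = 842401,  y_2 = 649·45+45·649 = 58410
k=3:  x_3 = 649·842401+208·45·58410 = 1093435849,  y_3 = 649·58410+45·842401 = 75816135
k=4:  x_4 = 649·1093435849+208·45·75816135 = 1419278889601,  y_4 = 649·75816135+45·1093435849 = 98409284820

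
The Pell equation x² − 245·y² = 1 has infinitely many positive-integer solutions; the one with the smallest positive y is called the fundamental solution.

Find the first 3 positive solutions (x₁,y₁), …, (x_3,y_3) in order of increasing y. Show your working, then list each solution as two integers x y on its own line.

51841 3312
5374978561 343394784
557288527109761 35603857991376

d=245: √d = [15; 1,1,1,7,6,7,1,1,1,30] (ℓ=10, even), read p_9/q_9
a_0=15:  p_0=15·1+0=15,  q_0=15·0+1=1
…
a_4=7:  p_4=7·47+31=360,  q_4=7·3+2=23
…
a_6=7:  p_6=7·2207+360=15809,  q_6=7·141+23=1010
a_7=1:  p_7=1·15809+2207=18016,  q_7=1·1010+141=1151
a_8=1:  p_8=1·18016+15809=33825,  q_8=1·1151+1010=2161
a_9=1:  p_9=1·33825+18016=51841,  q_9=1·2161+1151=3312
(x₁, y₁) = (51841, 3312);  51841² − 245·3312² = 1 ✓
(51841+3312√245)^2 = 5374978561 + 343394784√245
(51841+3312√245)^3 = 557288527109761 + 35603857991376√245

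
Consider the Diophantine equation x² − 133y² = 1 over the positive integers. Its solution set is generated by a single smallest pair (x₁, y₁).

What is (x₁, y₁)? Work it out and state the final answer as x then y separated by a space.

[11; 1,1,7,5,1,…,1,1,22] for √133; ℓ=16 ⇒ convergent index 15
i=0: a=11 ⇒ p=11, q=1
i=1: a=1 ⇒ p=12, q=1
…
i=3: a=7 ⇒ p=173, q=15
i=4: a=5 ⇒ p=888, q=77
…
i=6: a=1 ⇒ p=1949, q=169
…
i=8: a=2 ⇒ p=7969, q=691
…
i=10: a=1 ⇒ p=18948, q=1643
i=11: a=1 ⇒ p=29927, q=2595
i=12: a=5 ⇒ p=168583, q=14618
i=13: a=7 ⇒ p=1210008, q=104921
i=14: a=1 ⇒ p=1378591, q=119539
i=15: a=1 ⇒ p=2588599, q=224460
→ (2588599, 224460).  Check: 2588599²=6700844782801, 133·224460²=6700844782800, difference 1.

2588599 224460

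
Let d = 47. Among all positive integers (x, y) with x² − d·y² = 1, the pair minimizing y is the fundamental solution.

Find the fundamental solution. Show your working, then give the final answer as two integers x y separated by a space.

48 7

√47 → a₀=6, period (1,5,1,12); ℓ=4 even so k=3
a_0=6:  p_0=6·1+0=6,  q_0=6·0+1=1
…
a_2=5:  p_2=5·7+6=41,  q_2=5·1+1=6
a_3=1:  p_3=1·41+7=48,  q_3=1·6+1=7
(x₁, y₁) = (48, 7);  48² − 47·7² = 1 ✓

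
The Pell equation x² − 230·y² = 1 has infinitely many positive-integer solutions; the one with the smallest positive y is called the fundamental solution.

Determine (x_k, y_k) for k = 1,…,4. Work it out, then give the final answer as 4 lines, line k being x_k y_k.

√230 = [15; 6,30, …], period ℓ=2 (even) → k=1
k=0  a_k=15  p_k/q_k = 15/1
k=1  a_k=6  p_k/q_k = 91/6
(x₁, y₁) = (91, 6);  91² − 230·6² = 1 ✓
k=2:  x_2 = 91·91+230·6·6 = 16561,  y_2 = 91·6+6·91 = 1092
k=3:  x_3 = 91·16561+230·6·1092 = 3014011,  y_3 = 91·1092+6·16561 = 198738
k=4:  x_4 = 91·3014011+230·6·198738 = 548533441,  y_4 = 91·198738+6·3014011 = 36169224

91 6
16561 1092
3014011 198738
548533441 36169224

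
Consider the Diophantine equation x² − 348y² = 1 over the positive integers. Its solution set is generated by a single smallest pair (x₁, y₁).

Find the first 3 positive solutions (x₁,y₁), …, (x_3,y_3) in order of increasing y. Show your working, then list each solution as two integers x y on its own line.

√348 → a₀=18, period (1,1,1,8,1,1,1,36); ℓ=8 even so k=7
k=0  a_k=18  p_k/q_k = 18/1
k=1  a_k=1  p_k/q_k = 19/1
…
k=3  a_k=1  p_k/q_k = 56/3
k=4  a_k=8  p_k/q_k = 485/26
k=5  a_k=1  p_k/q_k = 541/29
k=6  a_k=1  p_k/q_k = 1026/55
k=7  a_k=1  p_k/q_k = 1567/84
(x₁, y₁) = (1567, 84);  1567² − 348·84² = 1 ✓
n=2: (1567,84)∘(1567,84) = (1567·1567+348·84·84, 1567·84+84·1567) = (4910977,263256)
n=3: (4910977,263256)∘(1567,84) = (1567·4910977+348·84·263256, 1567·263256+84·4910977) = (15391000351,825044220)

1567 84
4910977 263256
15391000351 825044220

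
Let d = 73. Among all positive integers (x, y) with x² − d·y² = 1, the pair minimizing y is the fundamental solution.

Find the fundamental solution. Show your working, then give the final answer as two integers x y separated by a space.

√73 = [8; 1,1,5,5,1,1,16, …], period ℓ=7 (odd) → k=13
i=0: a=8 ⇒ p=8, q=1
i=1: a=1 ⇒ p=9, q=1
i=2: a=1 ⇒ p=17, q=2
…
i=6: a=1 ⇒ p=1068, q=125
…
i=11: a=5 ⇒ p=1040241, q=121751
i=12: a=1 ⇒ p=1241008, q=145249
i=13: a=1 ⇒ p=2281249, q=267000
→ (2281249, 267000).  Check: 2281249²=5204097000001, 73·267000²=5204097000000, difference 1.

2281249 267000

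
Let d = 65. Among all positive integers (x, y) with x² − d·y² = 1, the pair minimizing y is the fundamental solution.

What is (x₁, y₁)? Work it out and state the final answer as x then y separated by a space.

√65 → a₀=8, period (16); ℓ=1 odd so k=1
a_0=8:  p_0=8·1+0=8,  q_0=8·0+1=1
a_1=16:  p_1=16·8+1=129,  q_1=16·1+0=16
→ (129, 16).  Check: 129²=16641, 65·16²=16640, difference 1.

129 16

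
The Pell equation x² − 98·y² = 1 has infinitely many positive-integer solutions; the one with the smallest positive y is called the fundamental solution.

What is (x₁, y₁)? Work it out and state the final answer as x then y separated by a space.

99 10

d=98: √d = [9; 1,8,1,18] (ℓ=4, even), read p_3/q_3
k=0  a_k=9  p_k/q_k = 9/1
…
k=2  a_k=8  p_k/q_k = 89/9
k=3  a_k=1  p_k/q_k = 99/10
fundamental: x₁=99, y₁=10  (since 9801 − 98·100 = 1)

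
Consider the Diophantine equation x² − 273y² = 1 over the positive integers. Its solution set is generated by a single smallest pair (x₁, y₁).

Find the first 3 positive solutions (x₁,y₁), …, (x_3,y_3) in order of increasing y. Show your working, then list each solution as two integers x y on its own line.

727 44
1057057 63976
1536960151 93021060

d=273: √d = [16; 1,1,10,1,1,32] (ℓ=6, even), read p_5/q_5
i=0: a=16 ⇒ p=16, q=1
i=1: a=1 ⇒ p=17, q=1
i=2: a=1 ⇒ p=33, q=2
…
i=4: a=1 ⇒ p=380, q=23
i=5: a=1 ⇒ p=727, q=44
→ (727, 44).  Check: 727²=528529, 273·44²=528528, difference 1.
k=2:  x_2 = 727·727+273·44·44 = 1057057,  y_2 = 727·44+44·727 = 63976
k=3:  x_3 = 727·1057057+273·44·63976 = 1536960151,  y_3 = 727·63976+44·1057057 = 93021060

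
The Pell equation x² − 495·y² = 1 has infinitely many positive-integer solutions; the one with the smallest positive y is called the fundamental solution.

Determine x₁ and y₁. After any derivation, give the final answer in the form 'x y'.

89 4

√495 → a₀=22, period (4,44); ℓ=2 even so k=1
i=0: a=22 ⇒ p=22, q=1
i=1: a=4 ⇒ p=89, q=4
→ (89, 4).  Check: 89²=7921, 495·4²=7920, difference 1.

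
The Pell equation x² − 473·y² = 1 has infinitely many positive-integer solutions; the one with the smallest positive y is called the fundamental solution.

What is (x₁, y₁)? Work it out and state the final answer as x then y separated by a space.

87 4

√473 → a₀=21, period (1,2,1,42); ℓ=4 even so k=3
i=0: a=21 ⇒ p=21, q=1
i=1: a=1 ⇒ p=22, q=1
i=2: a=2 ⇒ p=65, q=3
i=3: a=1 ⇒ p=87, q=4
(x₁, y₁) = (87, 4);  87² − 473·4² = 1 ✓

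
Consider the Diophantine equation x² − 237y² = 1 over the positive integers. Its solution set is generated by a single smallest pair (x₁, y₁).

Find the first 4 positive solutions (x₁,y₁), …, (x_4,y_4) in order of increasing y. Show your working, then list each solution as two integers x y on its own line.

228151 14820
104105757601 6762395640
47503665404623351 3085694655308460
21676017531356338550401 1408008642599798519280

√237 → a₀=15, period (2,1,1,7,10,7,1,1,2,30); ℓ=10 even so k=9
i=0: a=15 ⇒ p=15, q=1
i=1: a=2 ⇒ p=31, q=2
i=2: a=1 ⇒ p=46, q=3
…
i=5: a=10 ⇒ p=5927, q=385
…
i=8: a=1 ⇒ p=90075, q=5851
i=9: a=2 ⇒ p=228151, q=14820
(x₁, y₁) = (228151, 14820);  228151² − 237·14820² = 1 ✓
n=2: (228151,14820)∘(228151,14820) = (228151·228151+237·14820·14820, 228151·14820+14820·228151) = (104105757601,6762395640)
n=3: (104105757601,6762395640)∘(228151,14820) = (228151·104105757601+237·14820·6762395640, 228151·6762395640+14820·104105757601) = (47503665404623351,3085694655308460)
n=4: (47503665404623351,3085694655308460)∘(228151,14820) = (228151·47503665404623351+237·14820·3085694655308460, 228151·3085694655308460+14820·47503665404623351) = (21676017531356338550401,1408008642599798519280)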